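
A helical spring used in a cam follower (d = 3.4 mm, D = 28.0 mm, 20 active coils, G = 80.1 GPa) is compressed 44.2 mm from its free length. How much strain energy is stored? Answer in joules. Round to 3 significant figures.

2.98 J

k = Gd⁴/(8D³N_a) = (80.1×10³)(3.4⁴)/(8·28.0³·20) = 3.0476 N/mm
U = ½kδ² = 0.5 × 3.0476 × 44.2² = 2976.9 N·mm = 2.9769 J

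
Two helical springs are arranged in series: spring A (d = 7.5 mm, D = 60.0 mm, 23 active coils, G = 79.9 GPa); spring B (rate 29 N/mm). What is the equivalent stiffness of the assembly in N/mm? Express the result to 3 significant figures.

5.22 N/mm

k_A = Gd⁴/(8D³N_a) = (79.9×10³)(7.5⁴)/(8·60.0³·23) = 6.3609 N/mm
Series: 1/k_eq = 1/6.3609 + 1/29 = 0.19169; k_eq = 5.2167 N/mm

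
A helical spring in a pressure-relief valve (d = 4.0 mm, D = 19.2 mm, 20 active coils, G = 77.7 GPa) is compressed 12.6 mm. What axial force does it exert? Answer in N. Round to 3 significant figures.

221 N

k = Gd⁴/(8D³N_a) = (77.7×10³)(4.0⁴)/(8·19.2³·20) = 17.565 N/mm
F = k·δ = 17.565 × 12.6 = 221.31 N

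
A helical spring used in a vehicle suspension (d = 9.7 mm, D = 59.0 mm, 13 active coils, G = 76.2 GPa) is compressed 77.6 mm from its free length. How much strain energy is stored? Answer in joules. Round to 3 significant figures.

k = Gd⁴/(8D³N_a) = (76.2×10³)(9.7⁴)/(8·59.0³·13) = 31.583 N/mm
U = ½kδ² = 0.5 × 31.583 × 77.6² = 95092 N·mm = 95.092 J

95.1 J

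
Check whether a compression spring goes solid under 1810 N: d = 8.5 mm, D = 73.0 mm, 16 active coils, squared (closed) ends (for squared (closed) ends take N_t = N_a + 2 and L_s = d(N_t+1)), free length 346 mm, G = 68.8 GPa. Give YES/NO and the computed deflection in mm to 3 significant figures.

YES, δ = 251 mm

k = Gd⁴/(8D³N_a) = (68.8×10³)(8.5⁴)/(8·73.0³·16) = 7.2125 N/mm
N_t = 18; L_s = 8.5·19 = 161.5 mm; δ_solid = L₀ − L_s = 346 − 161.5 = 184.5 mm
δ = F/k = 1810/7.2125 = 250.95 mm
δ ≥ δ_solid → spring goes solid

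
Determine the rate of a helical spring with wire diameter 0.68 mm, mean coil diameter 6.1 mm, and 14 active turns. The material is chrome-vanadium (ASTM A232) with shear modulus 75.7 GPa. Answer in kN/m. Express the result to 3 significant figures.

0.637 kN/m

k = Gd⁴/(8D³N_a) = (75.7×10³ × 0.68⁴) / (8 × 6.1³ × 14)
  = 16185.7 / 25421.9 = 0.63668 N/mm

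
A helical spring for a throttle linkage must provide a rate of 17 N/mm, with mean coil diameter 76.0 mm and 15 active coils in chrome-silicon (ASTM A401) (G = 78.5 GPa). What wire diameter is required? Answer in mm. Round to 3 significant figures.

10.3 mm

d = (8D³N_a·k / G)^(1/4) = (8·76.0³·15·17 / (78.5×10³))^0.25
  = (11408)^0.25 = 10.3348 mm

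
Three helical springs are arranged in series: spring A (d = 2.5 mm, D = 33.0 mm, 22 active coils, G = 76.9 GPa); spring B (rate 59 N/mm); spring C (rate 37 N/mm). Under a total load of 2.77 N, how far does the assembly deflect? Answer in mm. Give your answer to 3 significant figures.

5.95 mm

k_A = Gd⁴/(8D³N_a) = (76.9×10³)(2.5⁴)/(8·33.0³·22) = 0.47493 N/mm
Series: 1/k_eq = 1/0.47493 + 1/59 + 1/37 = 2.1495; k_eq = 0.46522 N/mm
δ = F/k_eq = 2.77/0.46522 = 5.9542 mm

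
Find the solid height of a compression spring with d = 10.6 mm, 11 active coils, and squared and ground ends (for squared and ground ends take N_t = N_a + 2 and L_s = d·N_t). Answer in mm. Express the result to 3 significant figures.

squared and ground ends: N_t = N_a + 2 = 11 + 2 = 13
L_s = d·N_t = 10.6 × 13 = 137.8 mm

138 mm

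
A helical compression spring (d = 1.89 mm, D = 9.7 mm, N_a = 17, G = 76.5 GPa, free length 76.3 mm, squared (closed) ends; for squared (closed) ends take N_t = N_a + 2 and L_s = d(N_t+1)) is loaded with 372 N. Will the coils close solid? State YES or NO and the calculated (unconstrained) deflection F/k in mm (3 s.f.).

YES, δ = 47.3 mm

k = Gd⁴/(8D³N_a) = (76.5×10³)(1.89⁴)/(8·9.7³·17) = 7.8642 N/mm
N_t = 19; L_s = 1.89·20 = 37.8 mm; δ_solid = L₀ − L_s = 76.3 − 37.8 = 38.5 mm
δ = F/k = 372/7.8642 = 47.303 mm
δ ≥ δ_solid → spring goes solid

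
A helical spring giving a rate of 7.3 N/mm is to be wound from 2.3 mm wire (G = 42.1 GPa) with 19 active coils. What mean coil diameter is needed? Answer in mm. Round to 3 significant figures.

10.2 mm

D = (Gd⁴/(8N_a·k))^(1/3) = (42.1×10³·2.3⁴/(8·19·7.3))^(1/3)
  = (1061.76)^(1/3) = 10.2018 mm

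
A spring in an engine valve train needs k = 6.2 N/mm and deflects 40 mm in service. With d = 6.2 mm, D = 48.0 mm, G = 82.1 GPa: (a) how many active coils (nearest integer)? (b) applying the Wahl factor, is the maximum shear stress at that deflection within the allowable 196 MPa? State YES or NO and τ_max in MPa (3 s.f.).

(a) 22 coils; (b) YES, τ_max = 152 MPa

N_a = Gd⁴/(8D³k) = (82.1×10³)(6.2⁴)/(8·48.0³·6.2) = 22.12 → N_a = 22
Actual rate k = Gd⁴/(8D³·22) = 6.2327 N/mm
Working load F = kδ = 6.2327·40 = 249.31 N
C = 48.0/6.2 = 7.7419; K_W = (4C−1)/(4C−4)+0.615/C = 1.1907
τ_max = K_W·8FD/(πd³) = 1.1907·127.86 = 152.24 MPa
τ_max ≤ 196 MPa → acceptable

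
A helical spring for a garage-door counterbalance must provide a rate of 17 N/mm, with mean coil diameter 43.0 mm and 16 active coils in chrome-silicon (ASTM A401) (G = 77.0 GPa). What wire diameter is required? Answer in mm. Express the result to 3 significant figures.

6.88 mm

d = (8D³N_a·k / G)^(1/4) = (8·43.0³·16·17 / (77.0×10³))^0.25
  = (2246.8)^0.25 = 6.8848 mm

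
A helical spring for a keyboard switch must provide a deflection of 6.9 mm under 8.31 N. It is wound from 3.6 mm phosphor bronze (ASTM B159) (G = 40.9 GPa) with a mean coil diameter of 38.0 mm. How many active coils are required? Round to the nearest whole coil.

Required rate k = F/δ = 8.31/6.9 = 1.2043 N/mm
N_a = Gd⁴/(8D³k) = (40.9×10³ × 3.6⁴)/(8 × 38.0³ × 1.2043)
    = 6.86963e+06 / 528680 = 12.99 → 13 coils

13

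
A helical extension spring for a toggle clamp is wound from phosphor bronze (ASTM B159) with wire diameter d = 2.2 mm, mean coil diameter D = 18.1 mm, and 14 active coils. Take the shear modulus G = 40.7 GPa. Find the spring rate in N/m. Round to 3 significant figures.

k = Gd⁴/(8D³N_a) = (40.7×10³ × 2.2⁴) / (8 × 18.1³ × 14)
  = 953422 / 664131 = 1.4356 N/mm = 1435.6 N/m

1440 N/m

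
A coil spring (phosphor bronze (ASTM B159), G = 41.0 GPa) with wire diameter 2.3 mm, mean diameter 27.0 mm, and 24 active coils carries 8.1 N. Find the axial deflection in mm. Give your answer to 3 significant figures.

k = Gd⁴/(8D³N_a) = (41.0×10³)(2.3⁴)/(8·27.0³·24) = 0.3036 N/mm
δ = F/k = 8.1 / 0.3036 = 26.68 mm

26.7 mm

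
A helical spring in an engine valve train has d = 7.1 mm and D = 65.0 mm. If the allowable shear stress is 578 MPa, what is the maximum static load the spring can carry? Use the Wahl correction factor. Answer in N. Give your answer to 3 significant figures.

C = D/d = 65.0/7.1 = 9.1549
K_W = (4C−1)/(4C−4) + 0.615/C = 35.620/32.620 + 0.0672 = 1.1591
τ_max = K·8FD/(πd³) → F_max = τ_allow·πd³/(8DK)
F_max = 578·π·7.1³/(8·65.0·1.1591) = 6.4991e+05/602.76 = 1078.2 N

1080 N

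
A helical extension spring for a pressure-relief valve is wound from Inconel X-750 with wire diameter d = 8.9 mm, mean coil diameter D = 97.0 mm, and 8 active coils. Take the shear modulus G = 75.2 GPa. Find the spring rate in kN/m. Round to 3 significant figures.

k = Gd⁴/(8D³N_a) = (75.2×10³ × 8.9⁴) / (8 × 97.0³ × 8)
  = 4.71822e+08 / 5.84111e+07 = 8.0776 N/mm

8.08 kN/m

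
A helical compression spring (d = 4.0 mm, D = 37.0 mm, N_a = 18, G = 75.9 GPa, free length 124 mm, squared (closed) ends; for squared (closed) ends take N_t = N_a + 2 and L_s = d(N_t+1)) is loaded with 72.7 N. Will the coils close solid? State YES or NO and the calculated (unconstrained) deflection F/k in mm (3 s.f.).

k = Gd⁴/(8D³N_a) = (75.9×10³)(4.0⁴)/(8·37.0³·18) = 2.6639 N/mm
N_t = 20; L_s = 4.0·21 = 84 mm; δ_solid = L₀ − L_s = 124 − 84 = 40 mm
δ = F/k = 72.7/2.6639 = 27.291 mm
δ < δ_solid → spring does not go solid

NO, δ = 27.3 mm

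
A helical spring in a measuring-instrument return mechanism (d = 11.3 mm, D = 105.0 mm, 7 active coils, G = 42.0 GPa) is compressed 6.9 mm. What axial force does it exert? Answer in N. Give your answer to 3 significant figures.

k = Gd⁴/(8D³N_a) = (42.0×10³)(11.3⁴)/(8·105.0³·7) = 10.563 N/mm
F = k·δ = 10.563 × 6.9 = 72.888 N

72.9 N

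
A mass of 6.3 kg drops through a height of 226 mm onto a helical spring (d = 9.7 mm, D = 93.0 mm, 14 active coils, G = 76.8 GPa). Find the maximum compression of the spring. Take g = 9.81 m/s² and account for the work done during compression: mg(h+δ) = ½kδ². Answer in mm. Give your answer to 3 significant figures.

69.6 mm

k = Gd⁴/(8D³N_a) = (76.8×10³)(9.7⁴)/(8·93.0³·14) = 7.5471 N/mm
W = mg = 6.3 × 9.81 = 61.803 N
½kδ² − Wδ − Wh = 0 → δ = (W + √(W² + 2kWh))/k
δ = (61.803 + √(3819.6 + 210828))/7.5471 = (61.803 + 463.3)/7.5471 = 69.577 mm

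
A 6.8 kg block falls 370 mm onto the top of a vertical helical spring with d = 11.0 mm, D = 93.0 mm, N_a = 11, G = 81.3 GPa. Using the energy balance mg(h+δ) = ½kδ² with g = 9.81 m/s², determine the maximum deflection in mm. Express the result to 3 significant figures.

58.3 mm

k = Gd⁴/(8D³N_a) = (81.3×10³)(11.0⁴)/(8·93.0³·11) = 16.816 N/mm
W = mg = 6.8 × 9.81 = 66.708 N
½kδ² − Wδ − Wh = 0 → δ = (W + √(W² + 2kWh))/k
δ = (66.708 + √(4450 + 830117))/16.816 = (66.708 + 913.55)/16.816 = 58.292 mm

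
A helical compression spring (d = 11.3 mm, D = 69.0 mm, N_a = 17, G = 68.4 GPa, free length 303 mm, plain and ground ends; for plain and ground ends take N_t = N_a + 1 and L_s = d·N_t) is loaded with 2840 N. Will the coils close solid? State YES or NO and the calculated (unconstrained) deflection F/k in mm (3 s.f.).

k = Gd⁴/(8D³N_a) = (68.4×10³)(11.3⁴)/(8·69.0³·17) = 24.962 N/mm
N_t = 18; L_s = 11.3·18 = 203.4 mm; δ_solid = L₀ − L_s = 303 − 203.4 = 99.6 mm
δ = F/k = 2840/24.962 = 113.77 mm
δ ≥ δ_solid → spring goes solid

YES, δ = 114 mm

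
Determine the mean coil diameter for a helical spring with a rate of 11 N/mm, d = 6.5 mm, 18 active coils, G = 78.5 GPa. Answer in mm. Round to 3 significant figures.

44.6 mm

D = (Gd⁴/(8N_a·k))^(1/3) = (78.5×10³·6.5⁴/(8·18·11))^(1/3)
  = (88464.3)^(1/3) = 44.5577 mm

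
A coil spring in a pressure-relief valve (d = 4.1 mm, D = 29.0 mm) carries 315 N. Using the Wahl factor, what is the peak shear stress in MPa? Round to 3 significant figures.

409 MPa

Spring index C = D/d = 29.0/4.1 = 7.0732
K_W = (4C−1)/(4C−4) + 0.615/C = 27.293/24.293 + 0.0869 = 1.2104
τ₀ = 8FD/(πd³) = 8·315·29.0/(π·4.1³) = 73080/216.52 = 337.52 MPa
τ_max = K·τ₀ = 1.2104 × 337.52 = 408.55 MPa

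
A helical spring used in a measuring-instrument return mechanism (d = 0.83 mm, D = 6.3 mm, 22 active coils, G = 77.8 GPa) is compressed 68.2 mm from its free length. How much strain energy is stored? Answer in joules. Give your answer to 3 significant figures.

k = Gd⁴/(8D³N_a) = (77.8×10³)(0.83⁴)/(8·6.3³·22) = 0.83899 N/mm
U = ½kδ² = 0.5 × 0.83899 × 68.2² = 1951.2 N·mm = 1.9512 J

1.95 J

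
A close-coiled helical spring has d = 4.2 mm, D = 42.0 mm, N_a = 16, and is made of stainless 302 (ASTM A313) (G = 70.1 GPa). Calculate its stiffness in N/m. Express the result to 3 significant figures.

2300 N/m

k = Gd⁴/(8D³N_a) = (70.1×10³ × 4.2⁴) / (8 × 42.0³ × 16)
  = 2.1813e+07 / 9.48326e+06 = 2.3002 N/mm = 2300.2 N/m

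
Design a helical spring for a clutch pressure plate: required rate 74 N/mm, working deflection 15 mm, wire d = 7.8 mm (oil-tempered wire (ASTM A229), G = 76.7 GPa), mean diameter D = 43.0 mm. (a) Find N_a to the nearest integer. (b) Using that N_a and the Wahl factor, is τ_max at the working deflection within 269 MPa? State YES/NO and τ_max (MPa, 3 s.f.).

(a) 6 coils; (b) NO, τ_max = 329 MPa

N_a = Gd⁴/(8D³k) = (76.7×10³)(7.8⁴)/(8·43.0³·74) = 6.032 → N_a = 6
Actual rate k = Gd⁴/(8D³·6) = 74.392 N/mm
Working load F = kδ = 74.392·15 = 1115.9 N
C = 43.0/7.8 = 5.5128; K_W = (4C−1)/(4C−4)+0.615/C = 1.2778
τ_max = K_W·8FD/(πd³) = 1.2778·257.48 = 329 MPa
τ_max > 269 MPa → exceeds allowable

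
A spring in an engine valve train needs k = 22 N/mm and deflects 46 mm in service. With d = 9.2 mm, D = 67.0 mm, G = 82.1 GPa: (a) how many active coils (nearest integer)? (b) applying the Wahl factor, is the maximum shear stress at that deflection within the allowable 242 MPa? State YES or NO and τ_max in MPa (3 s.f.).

(a) 11 coils; (b) NO, τ_max = 270 MPa

N_a = Gd⁴/(8D³k) = (82.1×10³)(9.2⁴)/(8·67.0³·22) = 11.11 → N_a = 11
Actual rate k = Gd⁴/(8D³·11) = 22.222 N/mm
Working load F = kδ = 22.222·46 = 1022.2 N
C = 67.0/9.2 = 7.2826; K_W = (4C−1)/(4C−4)+0.615/C = 1.2038
τ_max = K_W·8FD/(πd³) = 1.2038·223.97 = 269.62 MPa
τ_max > 242 MPa → exceeds allowable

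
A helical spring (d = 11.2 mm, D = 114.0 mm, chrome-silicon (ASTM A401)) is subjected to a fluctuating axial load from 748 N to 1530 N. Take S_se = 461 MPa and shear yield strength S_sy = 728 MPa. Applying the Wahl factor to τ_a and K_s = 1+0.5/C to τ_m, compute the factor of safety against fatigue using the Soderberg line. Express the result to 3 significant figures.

1.85

C = D/d = 114.0/11.2 = 10.1786; K_W = (4C−1)/(4C−4)+0.615/C = 1.1421; K_s = 1+0.5/C = 1.0491
F_a = (F_max−F_min)/2 = 391 N; F_m = (F_max+F_min)/2 = 1139 N
τ_a = K_W·8F_aD/(πd³) = 1.1421 × 80.792 = 92.275 MPa
τ_m = K_s·8F_mD/(πd³) = 1.0491 × 235.35 = 246.91 MPa
Soderberg: 1/n_f = τ_a/S_se + τ_m/S_sy = 92.275/461 + 246.91/728 = 0.20016 + 0.33916 = 0.53933
n_f = 1/0.53933 = 1.854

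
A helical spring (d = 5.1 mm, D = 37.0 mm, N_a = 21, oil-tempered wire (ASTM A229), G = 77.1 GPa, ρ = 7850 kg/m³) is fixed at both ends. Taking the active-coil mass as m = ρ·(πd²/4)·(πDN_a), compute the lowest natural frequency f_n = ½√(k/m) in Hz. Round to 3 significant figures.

k = Gd⁴/(8D³N_a) = (77.1×10³)(5.1⁴)/(8·37.0³·21) = 6.1294 N/mm = 6129.4 N/m
Wire length L = πDN_a = π·37.0·21 = 2441 mm
m = ρ·(πd²/4)·L = 7850 × 20.428×10⁻⁶ m² × 2.441 m = 0.39145 kg
f_n = ½√(k/m) = 0.5·√(6129.4/0.39145) = 0.5·√(15658) = 62.567 Hz

62.6 Hz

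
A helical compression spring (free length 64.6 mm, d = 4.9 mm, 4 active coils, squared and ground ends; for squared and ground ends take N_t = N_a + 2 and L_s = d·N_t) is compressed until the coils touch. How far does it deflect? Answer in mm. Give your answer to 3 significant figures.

N_t = 6; L_s = 4.9·6 = 29.4 mm
δ_solid = L₀ − L_s = 64.6 − 29.4 = 35.2 mm

35.2 mm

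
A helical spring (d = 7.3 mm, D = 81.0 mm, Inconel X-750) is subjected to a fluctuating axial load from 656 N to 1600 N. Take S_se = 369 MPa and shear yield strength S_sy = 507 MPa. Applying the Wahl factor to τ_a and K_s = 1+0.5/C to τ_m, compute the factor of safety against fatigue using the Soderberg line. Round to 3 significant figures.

C = D/d = 81.0/7.3 = 11.0959; K_W = (4C−1)/(4C−4)+0.615/C = 1.1297; K_s = 1+0.5/C = 1.0451
F_a = (F_max−F_min)/2 = 472 N; F_m = (F_max+F_min)/2 = 1128 N
τ_a = K_W·8F_aD/(πd³) = 1.1297 × 250.26 = 282.73 MPa
τ_m = K_s·8F_mD/(πd³) = 1.0451 × 598.09 = 625.04 MPa
Soderberg: 1/n_f = τ_a/S_se + τ_m/S_sy = 282.73/369 + 625.04/507 = 0.76620 + 1.23282 = 1.999
n_f = 1/1.999 = 0.5002

0.500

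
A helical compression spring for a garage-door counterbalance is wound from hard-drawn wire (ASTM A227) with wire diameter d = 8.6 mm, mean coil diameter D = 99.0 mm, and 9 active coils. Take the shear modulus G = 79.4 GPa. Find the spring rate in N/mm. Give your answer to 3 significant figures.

6.22 N/mm

k = Gd⁴/(8D³N_a) = (79.4×10³ × 8.6⁴) / (8 × 99.0³ × 9)
  = 4.34324e+08 / 6.98615e+07 = 6.2169 N/mm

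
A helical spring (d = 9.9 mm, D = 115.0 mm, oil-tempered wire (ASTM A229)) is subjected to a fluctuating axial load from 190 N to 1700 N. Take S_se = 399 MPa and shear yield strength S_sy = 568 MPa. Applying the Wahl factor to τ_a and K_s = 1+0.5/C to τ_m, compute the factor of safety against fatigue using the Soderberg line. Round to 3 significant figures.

C = D/d = 115.0/9.9 = 11.6162; K_W = (4C−1)/(4C−4)+0.615/C = 1.1236; K_s = 1+0.5/C = 1.0430
F_a = (F_max−F_min)/2 = 755 N; F_m = (F_max+F_min)/2 = 945 N
τ_a = K_W·8F_aD/(πd³) = 1.1236 × 227.87 = 256.03 MPa
τ_m = K_s·8F_mD/(πd³) = 1.0430 × 285.21 = 297.49 MPa
Soderberg: 1/n_f = τ_a/S_se + τ_m/S_sy = 256.03/399 + 297.49/568 = 0.64167 + 0.52374 = 1.1654
n_f = 1/1.1654 = 0.8581

0.858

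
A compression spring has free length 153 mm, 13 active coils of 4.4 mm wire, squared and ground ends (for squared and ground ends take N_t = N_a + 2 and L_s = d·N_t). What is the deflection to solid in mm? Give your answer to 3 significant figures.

87.0 mm

N_t = 15; L_s = 4.4·15 = 66 mm
δ_solid = L₀ − L_s = 153 − 66 = 87 mm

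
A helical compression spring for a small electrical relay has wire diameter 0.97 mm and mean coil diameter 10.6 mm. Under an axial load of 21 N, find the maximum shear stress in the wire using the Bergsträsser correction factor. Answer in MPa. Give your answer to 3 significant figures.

697 MPa

Spring index C = D/d = 10.6/0.97 = 10.9278
K_B = (4C+2)/(4C−3) = 45.711/40.711 = 1.1228
τ₀ = 8FD/(πd³) = 8·21·10.6/(π·0.97³) = 1780.8/2.8672 = 621.08 MPa
τ_max = K·τ₀ = 1.1228 × 621.08 = 697.36 MPa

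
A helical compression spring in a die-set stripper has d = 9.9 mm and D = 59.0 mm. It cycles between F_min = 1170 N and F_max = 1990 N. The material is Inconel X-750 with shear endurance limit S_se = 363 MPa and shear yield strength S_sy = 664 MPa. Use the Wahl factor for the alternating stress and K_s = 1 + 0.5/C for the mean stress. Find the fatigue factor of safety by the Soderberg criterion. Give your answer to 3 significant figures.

1.62

C = D/d = 59.0/9.9 = 5.9596; K_W = (4C−1)/(4C−4)+0.615/C = 1.2544; K_s = 1+0.5/C = 1.0839
F_a = (F_max−F_min)/2 = 410 N; F_m = (F_max+F_min)/2 = 1580 N
τ_a = K_W·8F_aD/(πd³) = 1.2544 × 63.485 = 79.637 MPa
τ_m = K_s·8F_mD/(πd³) = 1.0839 × 244.65 = 265.17 MPa
Soderberg: 1/n_f = τ_a/S_se + τ_m/S_sy = 79.637/363 + 265.17/664 = 0.21938 + 0.39936 = 0.61874
n_f = 1/0.61874 = 1.616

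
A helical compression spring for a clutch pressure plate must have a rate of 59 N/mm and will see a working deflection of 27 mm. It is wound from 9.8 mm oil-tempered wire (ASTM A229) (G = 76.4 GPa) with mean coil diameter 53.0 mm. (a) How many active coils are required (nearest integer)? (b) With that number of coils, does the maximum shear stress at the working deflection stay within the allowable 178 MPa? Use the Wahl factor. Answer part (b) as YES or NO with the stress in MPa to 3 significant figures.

N_a = Gd⁴/(8D³k) = (76.4×10³)(9.8⁴)/(8·53.0³·59) = 10.03 → N_a = 10
Actual rate k = Gd⁴/(8D³·10) = 59.167 N/mm
Working load F = kδ = 59.167·27 = 1597.5 N
C = 53.0/9.8 = 5.4082; K_W = (4C−1)/(4C−4)+0.615/C = 1.2839
τ_max = K_W·8FD/(πd³) = 1.2839·229.08 = 294.1 MPa
τ_max > 178 MPa → exceeds allowable

(a) 10 coils; (b) NO, τ_max = 294 MPa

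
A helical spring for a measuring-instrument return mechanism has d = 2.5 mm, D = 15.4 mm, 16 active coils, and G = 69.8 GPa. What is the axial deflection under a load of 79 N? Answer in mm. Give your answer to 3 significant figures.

13.5 mm

k = Gd⁴/(8D³N_a) = (69.8×10³)(2.5⁴)/(8·15.4³·16) = 5.8323 N/mm
δ = F/k = 79 / 5.8323 = 13.545 mm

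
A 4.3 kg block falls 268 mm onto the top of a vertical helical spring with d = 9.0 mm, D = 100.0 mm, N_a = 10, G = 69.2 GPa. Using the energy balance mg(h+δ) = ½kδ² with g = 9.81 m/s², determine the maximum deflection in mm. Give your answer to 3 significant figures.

71.0 mm

k = Gd⁴/(8D³N_a) = (69.2×10³)(9.0⁴)/(8·100.0³·10) = 5.6753 N/mm
W = mg = 4.3 × 9.81 = 42.183 N
½kδ² − Wδ − Wh = 0 → δ = (W + √(W² + 2kWh))/k
δ = (42.183 + √(1779.4 + 128318))/5.6753 = (42.183 + 360.69)/5.6753 = 70.988 mm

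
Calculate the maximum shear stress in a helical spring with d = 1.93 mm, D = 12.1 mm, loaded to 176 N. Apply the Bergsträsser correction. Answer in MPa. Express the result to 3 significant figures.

925 MPa

Spring index C = D/d = 12.1/1.93 = 6.2694
K_B = (4C+2)/(4C−3) = 27.078/22.078 = 1.2265
τ₀ = 8FD/(πd³) = 8·176·12.1/(π·1.93³) = 17036.8/22.585 = 754.34 MPa
τ_max = K·τ₀ = 1.2265 × 754.34 = 925.18 MPa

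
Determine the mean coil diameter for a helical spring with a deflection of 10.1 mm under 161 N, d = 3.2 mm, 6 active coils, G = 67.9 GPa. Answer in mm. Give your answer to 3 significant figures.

21.0 mm

Required rate k = F/δ = 161/10.1 = 15.941 N/mm
D = (Gd⁴/(8N_a·k))^(1/3) = (67.9×10³·3.2⁴/(8·6·15.941))^(1/3)
  = (9305.16)^(1/3) = 21.0333 mm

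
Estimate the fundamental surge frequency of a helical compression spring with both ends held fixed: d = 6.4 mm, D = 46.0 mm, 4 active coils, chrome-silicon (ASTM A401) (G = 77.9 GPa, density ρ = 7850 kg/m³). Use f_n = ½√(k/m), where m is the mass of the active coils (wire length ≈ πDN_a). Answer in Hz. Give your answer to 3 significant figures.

268 Hz

k = Gd⁴/(8D³N_a) = (77.9×10³)(6.4⁴)/(8·46.0³·4) = 41.96 N/mm = 41960 N/m
Wire length L = πDN_a = π·46.0·4 = 578.05 mm
m = ρ·(πd²/4)·L = 7850 × 32.17×10⁻⁶ m² × 0.57805 m = 0.14598 kg
f_n = ½√(k/m) = 0.5·√(41960/0.14598) = 0.5·√(2.8744e+05) = 268.07 Hz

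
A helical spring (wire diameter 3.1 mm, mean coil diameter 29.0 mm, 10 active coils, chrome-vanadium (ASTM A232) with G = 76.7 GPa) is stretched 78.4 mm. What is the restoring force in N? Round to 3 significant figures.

285 N

k = Gd⁴/(8D³N_a) = (76.7×10³)(3.1⁴)/(8·29.0³·10) = 3.6304 N/mm
F = k·δ = 3.6304 × 78.4 = 284.63 N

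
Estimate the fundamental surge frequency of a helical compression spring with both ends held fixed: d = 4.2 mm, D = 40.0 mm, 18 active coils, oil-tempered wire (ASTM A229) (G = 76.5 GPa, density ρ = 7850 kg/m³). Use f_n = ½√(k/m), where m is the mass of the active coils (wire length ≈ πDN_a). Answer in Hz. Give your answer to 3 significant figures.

k = Gd⁴/(8D³N_a) = (76.5×10³)(4.2⁴)/(8·40.0³·18) = 2.583 N/mm = 2583 N/m
Wire length L = πDN_a = π·40.0·18 = 2261.9 mm
m = ρ·(πd²/4)·L = 7850 × 13.854×10⁻⁶ m² × 2.2619 m = 0.246 kg
f_n = ½√(k/m) = 0.5·√(2583/0.246) = 0.5·√(10500) = 51.234 Hz

51.2 Hz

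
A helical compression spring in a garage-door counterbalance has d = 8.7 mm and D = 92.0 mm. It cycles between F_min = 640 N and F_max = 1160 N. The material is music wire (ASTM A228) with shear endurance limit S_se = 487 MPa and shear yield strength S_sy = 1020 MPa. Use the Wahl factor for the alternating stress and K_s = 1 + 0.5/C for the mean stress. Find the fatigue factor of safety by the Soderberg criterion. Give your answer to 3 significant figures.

1.84

C = D/d = 92.0/8.7 = 10.5747; K_W = (4C−1)/(4C−4)+0.615/C = 1.1365; K_s = 1+0.5/C = 1.0473
F_a = (F_max−F_min)/2 = 260 N; F_m = (F_max+F_min)/2 = 900 N
τ_a = K_W·8F_aD/(πd³) = 1.1365 × 92.5 = 105.13 MPa
τ_m = K_s·8F_mD/(πd³) = 1.0473 × 320.19 = 335.33 MPa
Soderberg: 1/n_f = τ_a/S_se + τ_m/S_sy = 105.13/487 + 335.33/1020 = 0.21586 + 0.32876 = 0.54462
n_f = 1/0.54462 = 1.836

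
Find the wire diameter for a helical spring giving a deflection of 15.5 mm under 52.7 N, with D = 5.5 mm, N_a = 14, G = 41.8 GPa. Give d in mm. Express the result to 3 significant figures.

Required rate k = F/δ = 52.7/15.5 = 3.4 N/mm
d = (8D³N_a·k / G)^(1/4) = (8·5.5³·14·3.4 / (41.8×10³))^0.25
  = (1.5157)^0.25 = 1.1096 mm

1.11 mm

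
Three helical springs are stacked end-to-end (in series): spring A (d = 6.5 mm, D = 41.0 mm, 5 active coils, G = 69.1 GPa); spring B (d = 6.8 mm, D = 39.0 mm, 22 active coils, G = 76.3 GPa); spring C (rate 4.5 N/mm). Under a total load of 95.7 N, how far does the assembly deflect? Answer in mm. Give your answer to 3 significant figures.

k_A = Gd⁴/(8D³N_a) = (69.1×10³)(6.5⁴)/(8·41.0³·5) = 44.742 N/mm
k_B = Gd⁴/(8D³N_a) = (76.3×10³)(6.8⁴)/(8·39.0³·22) = 15.626 N/mm
Series: 1/k_eq = 1/44.742 + 1/15.626 + 1/4.5 = 0.30857; k_eq = 3.2408 N/mm
δ = F/k_eq = 95.7/3.2408 = 29.53 mm

29.5 mm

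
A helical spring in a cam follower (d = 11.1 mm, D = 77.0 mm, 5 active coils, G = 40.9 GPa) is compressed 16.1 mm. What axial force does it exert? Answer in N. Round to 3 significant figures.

547 N

k = Gd⁴/(8D³N_a) = (40.9×10³)(11.1⁴)/(8·77.0³·5) = 34 N/mm
F = k·δ = 34 × 16.1 = 547.41 N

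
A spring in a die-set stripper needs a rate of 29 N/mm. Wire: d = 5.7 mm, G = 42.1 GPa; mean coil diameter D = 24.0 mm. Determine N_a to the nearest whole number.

14

N_a = Gd⁴/(8D³k) = (42.1×10³ × 5.7⁴)/(8 × 24.0³ × 29)
    = 4.44408e+07 / 3.20717e+06 = 13.86 → 14 coils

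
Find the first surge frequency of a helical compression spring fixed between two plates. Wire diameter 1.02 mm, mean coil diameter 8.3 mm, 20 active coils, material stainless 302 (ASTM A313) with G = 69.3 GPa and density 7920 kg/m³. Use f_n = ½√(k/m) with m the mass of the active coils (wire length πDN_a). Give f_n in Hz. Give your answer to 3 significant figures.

k = Gd⁴/(8D³N_a) = (69.3×10³)(1.02⁴)/(8·8.3³·20) = 0.81994 N/mm = 819.94 N/m
Wire length L = πDN_a = π·8.3·20 = 521.5 mm
m = ρ·(πd²/4)·L = 7920 × 0.81713×10⁻⁶ m² × 0.5215 m = 0.003375 kg
f_n = ½√(k/m) = 0.5·√(819.94/0.003375) = 0.5·√(2.4294e+05) = 246.45 Hz

246 Hz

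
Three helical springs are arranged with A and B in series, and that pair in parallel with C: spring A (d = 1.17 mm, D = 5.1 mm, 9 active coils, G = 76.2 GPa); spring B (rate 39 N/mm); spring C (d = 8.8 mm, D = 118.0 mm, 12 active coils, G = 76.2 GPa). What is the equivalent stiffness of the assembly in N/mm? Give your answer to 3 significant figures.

k_A = Gd⁴/(8D³N_a) = (76.2×10³)(1.17⁴)/(8·5.1³·9) = 14.95 N/mm
k_C = Gd⁴/(8D³N_a) = (76.2×10³)(8.8⁴)/(8·118.0³·12) = 2.8971 N/mm
Springs A,B series: k_AB = 1/(1/14.95+1/39) = 10.807 N/mm; parallel with C: k_eq = 10.807+2.8971 = 13.705 N/mm

13.7 N/mm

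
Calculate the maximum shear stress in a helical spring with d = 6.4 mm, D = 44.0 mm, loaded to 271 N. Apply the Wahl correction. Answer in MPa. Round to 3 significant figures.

141 MPa

Spring index C = D/d = 44.0/6.4 = 6.8750
K_W = (4C−1)/(4C−4) + 0.615/C = 26.500/23.500 + 0.0895 = 1.2171
τ₀ = 8FD/(πd³) = 8·271·44.0/(π·6.4³) = 95392/823.55 = 115.83 MPa
τ_max = K·τ₀ = 1.2171 × 115.83 = 140.98 MPa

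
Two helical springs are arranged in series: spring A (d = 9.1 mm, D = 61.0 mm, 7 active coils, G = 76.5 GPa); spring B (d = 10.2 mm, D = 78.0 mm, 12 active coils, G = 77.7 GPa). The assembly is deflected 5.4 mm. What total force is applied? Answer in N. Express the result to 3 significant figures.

68.9 N

k_A = Gd⁴/(8D³N_a) = (76.5×10³)(9.1⁴)/(8·61.0³·7) = 41.271 N/mm
k_B = Gd⁴/(8D³N_a) = (77.7×10³)(10.2⁴)/(8·78.0³·12) = 18.461 N/mm
Series: 1/k_eq = 1/41.271 + 1/18.461 = 0.078397; k_eq = 12.756 N/mm
F = k_eq·δ = 12.756·5.4 = 68.88 N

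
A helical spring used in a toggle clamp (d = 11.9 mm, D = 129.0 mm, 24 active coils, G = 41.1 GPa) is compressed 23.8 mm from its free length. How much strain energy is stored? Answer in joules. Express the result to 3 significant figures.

k = Gd⁴/(8D³N_a) = (41.1×10³)(11.9⁴)/(8·129.0³·24) = 1.9997 N/mm
U = ½kδ² = 0.5 × 1.9997 × 23.8² = 566.35 N·mm = 0.56635 J

0.566 J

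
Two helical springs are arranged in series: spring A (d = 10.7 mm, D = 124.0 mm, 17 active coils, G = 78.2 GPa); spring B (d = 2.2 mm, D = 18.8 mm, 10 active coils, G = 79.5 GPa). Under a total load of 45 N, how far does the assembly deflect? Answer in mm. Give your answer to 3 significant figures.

24.2 mm

k_A = Gd⁴/(8D³N_a) = (78.2×10³)(10.7⁴)/(8·124.0³·17) = 3.9531 N/mm
k_B = Gd⁴/(8D³N_a) = (79.5×10³)(2.2⁴)/(8·18.8³·10) = 3.5034 N/mm
Series: 1/k_eq = 1/3.9531 + 1/3.5034 = 0.5384; k_eq = 1.8574 N/mm
δ = F/k_eq = 45/1.8574 = 24.228 mm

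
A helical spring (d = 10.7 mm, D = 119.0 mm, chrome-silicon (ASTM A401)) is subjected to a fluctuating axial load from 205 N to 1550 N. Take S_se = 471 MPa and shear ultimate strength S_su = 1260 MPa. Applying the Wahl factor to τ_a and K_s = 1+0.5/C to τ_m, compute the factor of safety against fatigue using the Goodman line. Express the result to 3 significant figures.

C = D/d = 119.0/10.7 = 11.1215; K_W = (4C−1)/(4C−4)+0.615/C = 1.1294; K_s = 1+0.5/C = 1.0450
F_a = (F_max−F_min)/2 = 672.5 N; F_m = (F_max+F_min)/2 = 877.5 N
τ_a = K_W·8F_aD/(πd³) = 1.1294 × 166.35 = 187.88 MPa
τ_m = K_s·8F_mD/(πd³) = 1.0450 × 217.06 = 226.82 MPa
Goodman: 1/n_f = τ_a/S_se + τ_m/S_su = 187.88/471 + 226.82/1260 = 0.39889 + 0.18002 = 0.57891
n_f = 1/0.57891 = 1.727

1.73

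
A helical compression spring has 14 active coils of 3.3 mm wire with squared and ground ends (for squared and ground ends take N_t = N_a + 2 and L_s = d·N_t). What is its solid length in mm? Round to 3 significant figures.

52.8 mm

squared and ground ends: N_t = N_a + 2 = 14 + 2 = 16
L_s = d·N_t = 3.3 × 16 = 52.8 mm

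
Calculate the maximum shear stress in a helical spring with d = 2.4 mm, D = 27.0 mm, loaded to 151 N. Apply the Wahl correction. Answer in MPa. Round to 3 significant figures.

Spring index C = D/d = 27.0/2.4 = 11.2500
K_W = (4C−1)/(4C−4) + 0.615/C = 44.000/41.000 + 0.0547 = 1.1278
τ₀ = 8FD/(πd³) = 8·151·27.0/(π·2.4³) = 32616/43.429 = 751.01 MPa
τ_max = K·τ₀ = 1.1278 × 751.01 = 847.02 MPa

847 MPa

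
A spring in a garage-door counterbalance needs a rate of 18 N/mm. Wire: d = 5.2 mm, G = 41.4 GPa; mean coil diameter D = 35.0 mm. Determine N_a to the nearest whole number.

5

N_a = Gd⁴/(8D³k) = (41.4×10³ × 5.2⁴)/(8 × 35.0³ × 18)
    = 3.02701e+07 / 6.174e+06 = 4.903 → 5 coils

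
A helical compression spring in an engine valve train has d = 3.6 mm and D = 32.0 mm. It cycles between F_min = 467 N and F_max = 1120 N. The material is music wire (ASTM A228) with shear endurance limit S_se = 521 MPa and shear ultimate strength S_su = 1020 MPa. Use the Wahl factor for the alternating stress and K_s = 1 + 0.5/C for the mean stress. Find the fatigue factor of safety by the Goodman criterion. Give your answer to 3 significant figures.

C = D/d = 32.0/3.6 = 8.8889; K_W = (4C−1)/(4C−4)+0.615/C = 1.1643; K_s = 1+0.5/C = 1.0562
F_a = (F_max−F_min)/2 = 326.5 N; F_m = (F_max+F_min)/2 = 793.5 N
τ_a = K_W·8F_aD/(πd³) = 1.1643 × 570.25 = 663.92 MPa
τ_m = K_s·8F_mD/(πd³) = 1.0562 × 1385.9 = 1463.8 MPa
Goodman: 1/n_f = τ_a/S_se + τ_m/S_su = 663.92/521 + 1463.8/1020 = 1.27432 + 1.43515 = 2.7095
n_f = 1/2.7095 = 0.3691

0.369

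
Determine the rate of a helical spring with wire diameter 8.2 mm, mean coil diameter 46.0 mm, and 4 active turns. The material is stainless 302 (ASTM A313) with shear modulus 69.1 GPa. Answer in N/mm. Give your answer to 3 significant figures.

100 N/mm

k = Gd⁴/(8D³N_a) = (69.1×10³ × 8.2⁴) / (8 × 46.0³ × 4)
  = 3.12416e+08 / 3.11475e+06 = 100.3 N/mm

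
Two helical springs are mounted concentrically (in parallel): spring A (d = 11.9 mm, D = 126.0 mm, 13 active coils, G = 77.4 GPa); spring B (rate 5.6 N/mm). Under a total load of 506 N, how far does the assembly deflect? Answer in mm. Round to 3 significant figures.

k_A = Gd⁴/(8D³N_a) = (77.4×10³)(11.9⁴)/(8·126.0³·13) = 7.4608 N/mm
Parallel: k_eq = 7.4608 + 5.6 = 13.061 N/mm
δ = F/k_eq = 506/13.061 = 38.742 mm

38.7 mm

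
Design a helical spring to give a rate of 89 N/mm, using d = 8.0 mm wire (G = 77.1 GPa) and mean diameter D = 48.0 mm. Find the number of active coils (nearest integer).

N_a = Gd⁴/(8D³k) = (77.1×10³ × 8.0⁴)/(8 × 48.0³ × 89)
    = 3.15802e+08 / 7.87415e+07 = 4.011 → 4 coils

4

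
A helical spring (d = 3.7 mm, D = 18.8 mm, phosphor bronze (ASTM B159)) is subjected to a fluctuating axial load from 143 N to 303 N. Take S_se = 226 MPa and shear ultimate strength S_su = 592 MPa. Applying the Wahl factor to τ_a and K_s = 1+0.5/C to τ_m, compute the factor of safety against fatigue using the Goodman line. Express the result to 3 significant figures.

1.21

C = D/d = 18.8/3.7 = 5.0811; K_W = (4C−1)/(4C−4)+0.615/C = 1.3048; K_s = 1+0.5/C = 1.0984
F_a = (F_max−F_min)/2 = 80 N; F_m = (F_max+F_min)/2 = 223 N
τ_a = K_W·8F_aD/(πd³) = 1.3048 × 75.611 = 98.658 MPa
τ_m = K_s·8F_mD/(πd³) = 1.0984 × 210.76 = 231.5 MPa
Goodman: 1/n_f = τ_a/S_se + τ_m/S_su = 98.658/226 + 231.5/592 = 0.43654 + 0.39106 = 0.82759
n_f = 1/0.82759 = 1.208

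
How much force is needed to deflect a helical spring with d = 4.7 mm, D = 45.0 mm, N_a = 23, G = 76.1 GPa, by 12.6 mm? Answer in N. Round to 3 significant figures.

k = Gd⁴/(8D³N_a) = (76.1×10³)(4.7⁴)/(8·45.0³·23) = 2.2147 N/mm
F = k·δ = 2.2147 × 12.6 = 27.906 N

27.9 N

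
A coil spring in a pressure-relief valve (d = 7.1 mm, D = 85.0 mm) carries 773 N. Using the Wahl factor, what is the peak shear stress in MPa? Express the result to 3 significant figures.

Spring index C = D/d = 85.0/7.1 = 11.9718
K_W = (4C−1)/(4C−4) + 0.615/C = 46.887/43.887 + 0.0514 = 1.1197
τ₀ = 8FD/(πd³) = 8·773·85.0/(π·7.1³) = 525640/1124.4 = 467.48 MPa
τ_max = K·τ₀ = 1.1197 × 467.48 = 523.45 MPa

523 MPa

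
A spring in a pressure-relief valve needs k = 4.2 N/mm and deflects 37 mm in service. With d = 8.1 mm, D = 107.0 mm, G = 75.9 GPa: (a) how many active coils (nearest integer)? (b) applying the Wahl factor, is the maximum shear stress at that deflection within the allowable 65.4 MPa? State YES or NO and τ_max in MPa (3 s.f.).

(a) 8 coils; (b) NO, τ_max = 87.6 MPa

N_a = Gd⁴/(8D³k) = (75.9×10³)(8.1⁴)/(8·107.0³·4.2) = 7.938 → N_a = 8
Actual rate k = Gd⁴/(8D³·8) = 4.1673 N/mm
Working load F = kδ = 4.1673·37 = 154.19 N
C = 107.0/8.1 = 13.2099; K_W = (4C−1)/(4C−4)+0.615/C = 1.1080
τ_max = K_W·8FD/(πd³) = 1.1080·79.054 = 87.59 MPa
τ_max > 65.4 MPa → exceeds allowable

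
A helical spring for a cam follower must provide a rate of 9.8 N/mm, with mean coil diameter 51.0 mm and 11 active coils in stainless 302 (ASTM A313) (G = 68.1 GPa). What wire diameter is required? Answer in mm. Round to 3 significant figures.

6.40 mm

d = (8D³N_a·k / G)^(1/4) = (8·51.0³·11·9.8 / (68.1×10³))^0.25
  = (1679.9)^0.25 = 6.4020 mm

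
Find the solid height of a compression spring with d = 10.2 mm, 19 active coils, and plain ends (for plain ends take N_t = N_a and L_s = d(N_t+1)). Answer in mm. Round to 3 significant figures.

plain ends: N_t = N_a = 19
L_s = d·(N_t+1) = 10.2 × 20 = 204 mm

204 mm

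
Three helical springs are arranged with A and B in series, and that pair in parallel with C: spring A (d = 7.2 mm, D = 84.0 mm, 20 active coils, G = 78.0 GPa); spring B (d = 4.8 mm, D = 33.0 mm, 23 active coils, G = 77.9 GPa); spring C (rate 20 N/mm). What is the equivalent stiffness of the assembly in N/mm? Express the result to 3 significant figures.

k_A = Gd⁴/(8D³N_a) = (78.0×10³)(7.2⁴)/(8·84.0³·20) = 2.2104 N/mm
k_B = Gd⁴/(8D³N_a) = (77.9×10³)(4.8⁴)/(8·33.0³·23) = 6.2538 N/mm
Springs A,B series: k_AB = 1/(1/2.2104+1/6.2538) = 1.6331 N/mm; parallel with C: k_eq = 1.6331+20 = 21.633 N/mm

21.6 N/mm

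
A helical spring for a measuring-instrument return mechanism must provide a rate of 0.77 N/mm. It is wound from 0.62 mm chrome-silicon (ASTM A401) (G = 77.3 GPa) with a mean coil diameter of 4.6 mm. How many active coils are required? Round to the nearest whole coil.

N_a = Gd⁴/(8D³k) = (77.3×10³ × 0.62⁴)/(8 × 4.6³ × 0.77)
    = 11422.1 / 599.59 = 19.05 → 19 coils

19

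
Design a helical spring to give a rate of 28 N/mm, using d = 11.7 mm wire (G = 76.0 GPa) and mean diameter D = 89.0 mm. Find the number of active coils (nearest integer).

N_a = Gd⁴/(8D³k) = (76.0×10³ × 11.7⁴)/(8 × 89.0³ × 28)
    = 1.42415e+09 / 1.57913e+08 = 9.019 → 9 coils

9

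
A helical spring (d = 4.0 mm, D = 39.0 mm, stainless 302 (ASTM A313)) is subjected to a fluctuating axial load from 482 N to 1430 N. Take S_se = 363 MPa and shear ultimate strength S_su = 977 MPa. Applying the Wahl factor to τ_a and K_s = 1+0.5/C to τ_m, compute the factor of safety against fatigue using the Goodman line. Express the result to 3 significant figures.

C = D/d = 39.0/4.0 = 9.7500; K_W = (4C−1)/(4C−4)+0.615/C = 1.1488; K_s = 1+0.5/C = 1.0513
F_a = (F_max−F_min)/2 = 474 N; F_m = (F_max+F_min)/2 = 956 N
τ_a = K_W·8F_aD/(πd³) = 1.1488 × 735.53 = 844.98 MPa
τ_m = K_s·8F_mD/(πd³) = 1.0513 × 1483.5 = 1559.6 MPa
Goodman: 1/n_f = τ_a/S_se + τ_m/S_su = 844.98/363 + 1559.6/977 = 2.32776 + 1.59627 = 3.924
n_f = 1/3.924 = 0.2548

0.255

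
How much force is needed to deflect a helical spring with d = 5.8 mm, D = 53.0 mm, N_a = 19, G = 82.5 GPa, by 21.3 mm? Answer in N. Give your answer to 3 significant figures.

k = Gd⁴/(8D³N_a) = (82.5×10³)(5.8⁴)/(8·53.0³·19) = 4.1257 N/mm
F = k·δ = 4.1257 × 21.3 = 87.877 N

87.9 N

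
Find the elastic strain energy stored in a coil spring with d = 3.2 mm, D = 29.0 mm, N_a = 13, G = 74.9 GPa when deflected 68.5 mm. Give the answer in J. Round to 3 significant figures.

7.26 J

k = Gd⁴/(8D³N_a) = (74.9×10³)(3.2⁴)/(8·29.0³·13) = 3.0964 N/mm
U = ½kδ² = 0.5 × 3.0964 × 68.5² = 7264.5 N·mm = 7.2645 J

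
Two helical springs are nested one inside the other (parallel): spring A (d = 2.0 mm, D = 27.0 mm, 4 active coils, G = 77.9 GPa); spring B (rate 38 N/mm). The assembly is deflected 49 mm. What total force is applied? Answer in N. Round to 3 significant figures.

1960 N

k_A = Gd⁴/(8D³N_a) = (77.9×10³)(2.0⁴)/(8·27.0³·4) = 1.9789 N/mm
Parallel: k_eq = 1.9789 + 38 = 39.979 N/mm
F = k_eq·δ = 39.979·49 = 1959 N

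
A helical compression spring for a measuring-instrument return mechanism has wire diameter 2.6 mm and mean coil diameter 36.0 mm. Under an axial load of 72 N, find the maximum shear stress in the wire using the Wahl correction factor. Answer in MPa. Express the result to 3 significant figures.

414 MPa

Spring index C = D/d = 36.0/2.6 = 13.8462
K_W = (4C−1)/(4C−4) + 0.615/C = 54.385/51.385 + 0.0444 = 1.1028
τ₀ = 8FD/(πd³) = 8·72·36.0/(π·2.6³) = 20736/55.217 = 375.54 MPa
τ_max = K·τ₀ = 1.1028 × 375.54 = 414.14 MPa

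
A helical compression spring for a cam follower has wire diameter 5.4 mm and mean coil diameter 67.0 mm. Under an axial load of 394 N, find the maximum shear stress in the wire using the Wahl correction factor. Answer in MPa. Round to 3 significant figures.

Spring index C = D/d = 67.0/5.4 = 12.4074
K_W = (4C−1)/(4C−4) + 0.615/C = 48.630/45.630 + 0.0496 = 1.1153
τ₀ = 8FD/(πd³) = 8·394·67.0/(π·5.4³) = 211184/494.69 = 426.9 MPa
τ_max = K·τ₀ = 1.1153 × 426.9 = 476.13 MPa

476 MPa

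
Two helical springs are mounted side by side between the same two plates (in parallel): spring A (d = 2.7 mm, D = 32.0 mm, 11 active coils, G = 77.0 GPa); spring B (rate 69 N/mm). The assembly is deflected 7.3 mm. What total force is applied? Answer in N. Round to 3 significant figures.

514 N

k_A = Gd⁴/(8D³N_a) = (77.0×10³)(2.7⁴)/(8·32.0³·11) = 1.4191 N/mm
Parallel: k_eq = 1.4191 + 69 = 70.419 N/mm
F = k_eq·δ = 70.419·7.3 = 514.06 N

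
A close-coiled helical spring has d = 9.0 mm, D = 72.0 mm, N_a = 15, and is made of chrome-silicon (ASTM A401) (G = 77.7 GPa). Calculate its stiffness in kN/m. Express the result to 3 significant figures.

k = Gd⁴/(8D³N_a) = (77.7×10³ × 9.0⁴) / (8 × 72.0³ × 15)
  = 5.0979e+08 / 4.47898e+07 = 11.382 N/mm

11.4 kN/m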